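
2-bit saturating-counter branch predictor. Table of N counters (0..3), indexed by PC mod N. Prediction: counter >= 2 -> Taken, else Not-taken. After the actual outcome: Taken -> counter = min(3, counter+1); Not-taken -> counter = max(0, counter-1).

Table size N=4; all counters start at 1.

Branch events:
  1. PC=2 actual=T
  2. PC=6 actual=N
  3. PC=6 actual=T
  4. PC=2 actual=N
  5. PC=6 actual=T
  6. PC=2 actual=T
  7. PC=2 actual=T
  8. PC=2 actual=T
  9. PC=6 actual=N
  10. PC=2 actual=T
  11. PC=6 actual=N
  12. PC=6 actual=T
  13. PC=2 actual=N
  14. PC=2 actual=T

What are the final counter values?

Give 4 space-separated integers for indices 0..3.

Answer: 1 1 3 1

Derivation:
Ev 1: PC=2 idx=2 pred=N actual=T -> ctr[2]=2
Ev 2: PC=6 idx=2 pred=T actual=N -> ctr[2]=1
Ev 3: PC=6 idx=2 pred=N actual=T -> ctr[2]=2
Ev 4: PC=2 idx=2 pred=T actual=N -> ctr[2]=1
Ev 5: PC=6 idx=2 pred=N actual=T -> ctr[2]=2
Ev 6: PC=2 idx=2 pred=T actual=T -> ctr[2]=3
Ev 7: PC=2 idx=2 pred=T actual=T -> ctr[2]=3
Ev 8: PC=2 idx=2 pred=T actual=T -> ctr[2]=3
Ev 9: PC=6 idx=2 pred=T actual=N -> ctr[2]=2
Ev 10: PC=2 idx=2 pred=T actual=T -> ctr[2]=3
Ev 11: PC=6 idx=2 pred=T actual=N -> ctr[2]=2
Ev 12: PC=6 idx=2 pred=T actual=T -> ctr[2]=3
Ev 13: PC=2 idx=2 pred=T actual=N -> ctr[2]=2
Ev 14: PC=2 idx=2 pred=T actual=T -> ctr[2]=3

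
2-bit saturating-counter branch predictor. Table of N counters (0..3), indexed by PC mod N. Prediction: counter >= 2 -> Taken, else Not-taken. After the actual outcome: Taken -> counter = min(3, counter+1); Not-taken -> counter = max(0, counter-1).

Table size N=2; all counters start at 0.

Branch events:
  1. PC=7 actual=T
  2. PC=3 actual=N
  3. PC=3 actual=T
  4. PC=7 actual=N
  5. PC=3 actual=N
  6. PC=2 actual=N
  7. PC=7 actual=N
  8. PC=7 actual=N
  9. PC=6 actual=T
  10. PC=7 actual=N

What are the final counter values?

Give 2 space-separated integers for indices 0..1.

Ev 1: PC=7 idx=1 pred=N actual=T -> ctr[1]=1
Ev 2: PC=3 idx=1 pred=N actual=N -> ctr[1]=0
Ev 3: PC=3 idx=1 pred=N actual=T -> ctr[1]=1
Ev 4: PC=7 idx=1 pred=N actual=N -> ctr[1]=0
Ev 5: PC=3 idx=1 pred=N actual=N -> ctr[1]=0
Ev 6: PC=2 idx=0 pred=N actual=N -> ctr[0]=0
Ev 7: PC=7 idx=1 pred=N actual=N -> ctr[1]=0
Ev 8: PC=7 idx=1 pred=N actual=N -> ctr[1]=0
Ev 9: PC=6 idx=0 pred=N actual=T -> ctr[0]=1
Ev 10: PC=7 idx=1 pred=N actual=N -> ctr[1]=0

Answer: 1 0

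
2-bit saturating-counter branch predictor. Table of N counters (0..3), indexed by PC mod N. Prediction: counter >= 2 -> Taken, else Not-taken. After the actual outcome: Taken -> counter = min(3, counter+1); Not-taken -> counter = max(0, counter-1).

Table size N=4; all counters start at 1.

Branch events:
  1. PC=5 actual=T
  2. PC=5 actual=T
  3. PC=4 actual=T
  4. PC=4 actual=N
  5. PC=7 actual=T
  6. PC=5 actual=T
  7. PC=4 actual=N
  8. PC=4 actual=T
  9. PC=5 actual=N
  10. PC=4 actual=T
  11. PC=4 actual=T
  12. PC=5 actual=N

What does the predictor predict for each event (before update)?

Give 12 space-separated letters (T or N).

Answer: N T N T N T N N T N T T

Derivation:
Ev 1: PC=5 idx=1 pred=N actual=T -> ctr[1]=2
Ev 2: PC=5 idx=1 pred=T actual=T -> ctr[1]=3
Ev 3: PC=4 idx=0 pred=N actual=T -> ctr[0]=2
Ev 4: PC=4 idx=0 pred=T actual=N -> ctr[0]=1
Ev 5: PC=7 idx=3 pred=N actual=T -> ctr[3]=2
Ev 6: PC=5 idx=1 pred=T actual=T -> ctr[1]=3
Ev 7: PC=4 idx=0 pred=N actual=N -> ctr[0]=0
Ev 8: PC=4 idx=0 pred=N actual=T -> ctr[0]=1
Ev 9: PC=5 idx=1 pred=T actual=N -> ctr[1]=2
Ev 10: PC=4 idx=0 pred=N actual=T -> ctr[0]=2
Ev 11: PC=4 idx=0 pred=T actual=T -> ctr[0]=3
Ev 12: PC=5 idx=1 pred=T actual=N -> ctr[1]=1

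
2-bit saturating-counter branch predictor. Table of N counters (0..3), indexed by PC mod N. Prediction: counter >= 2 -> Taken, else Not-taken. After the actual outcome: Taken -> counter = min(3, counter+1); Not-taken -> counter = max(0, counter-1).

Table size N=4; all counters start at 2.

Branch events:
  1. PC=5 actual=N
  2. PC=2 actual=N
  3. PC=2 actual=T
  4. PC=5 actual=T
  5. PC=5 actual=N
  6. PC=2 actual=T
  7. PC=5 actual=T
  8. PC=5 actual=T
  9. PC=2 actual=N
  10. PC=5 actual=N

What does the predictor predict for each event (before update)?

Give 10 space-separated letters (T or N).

Ev 1: PC=5 idx=1 pred=T actual=N -> ctr[1]=1
Ev 2: PC=2 idx=2 pred=T actual=N -> ctr[2]=1
Ev 3: PC=2 idx=2 pred=N actual=T -> ctr[2]=2
Ev 4: PC=5 idx=1 pred=N actual=T -> ctr[1]=2
Ev 5: PC=5 idx=1 pred=T actual=N -> ctr[1]=1
Ev 6: PC=2 idx=2 pred=T actual=T -> ctr[2]=3
Ev 7: PC=5 idx=1 pred=N actual=T -> ctr[1]=2
Ev 8: PC=5 idx=1 pred=T actual=T -> ctr[1]=3
Ev 9: PC=2 idx=2 pred=T actual=N -> ctr[2]=2
Ev 10: PC=5 idx=1 pred=T actual=N -> ctr[1]=2

Answer: T T N N T T N T T T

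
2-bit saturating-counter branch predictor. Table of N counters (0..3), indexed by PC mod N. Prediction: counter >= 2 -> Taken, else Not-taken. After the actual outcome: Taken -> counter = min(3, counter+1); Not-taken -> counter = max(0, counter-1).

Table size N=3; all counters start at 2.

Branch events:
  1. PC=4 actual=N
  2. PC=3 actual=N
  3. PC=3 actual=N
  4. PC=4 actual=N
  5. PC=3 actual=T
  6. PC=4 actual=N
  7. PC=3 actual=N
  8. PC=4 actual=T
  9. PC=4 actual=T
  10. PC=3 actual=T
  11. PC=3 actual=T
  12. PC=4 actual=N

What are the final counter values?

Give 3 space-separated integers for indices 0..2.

Answer: 2 1 2

Derivation:
Ev 1: PC=4 idx=1 pred=T actual=N -> ctr[1]=1
Ev 2: PC=3 idx=0 pred=T actual=N -> ctr[0]=1
Ev 3: PC=3 idx=0 pred=N actual=N -> ctr[0]=0
Ev 4: PC=4 idx=1 pred=N actual=N -> ctr[1]=0
Ev 5: PC=3 idx=0 pred=N actual=T -> ctr[0]=1
Ev 6: PC=4 idx=1 pred=N actual=N -> ctr[1]=0
Ev 7: PC=3 idx=0 pred=N actual=N -> ctr[0]=0
Ev 8: PC=4 idx=1 pred=N actual=T -> ctr[1]=1
Ev 9: PC=4 idx=1 pred=N actual=T -> ctr[1]=2
Ev 10: PC=3 idx=0 pred=N actual=T -> ctr[0]=1
Ev 11: PC=3 idx=0 pred=N actual=T -> ctr[0]=2
Ev 12: PC=4 idx=1 pred=T actual=N -> ctr[1]=1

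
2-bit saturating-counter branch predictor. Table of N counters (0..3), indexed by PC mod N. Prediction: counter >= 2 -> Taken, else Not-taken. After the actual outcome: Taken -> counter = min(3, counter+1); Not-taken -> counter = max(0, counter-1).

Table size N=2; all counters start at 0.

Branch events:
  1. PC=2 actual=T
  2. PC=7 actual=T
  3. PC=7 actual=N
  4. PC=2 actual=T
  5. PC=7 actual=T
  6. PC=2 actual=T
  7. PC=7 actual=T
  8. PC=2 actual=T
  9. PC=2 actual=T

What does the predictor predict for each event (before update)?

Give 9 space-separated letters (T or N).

Ev 1: PC=2 idx=0 pred=N actual=T -> ctr[0]=1
Ev 2: PC=7 idx=1 pred=N actual=T -> ctr[1]=1
Ev 3: PC=7 idx=1 pred=N actual=N -> ctr[1]=0
Ev 4: PC=2 idx=0 pred=N actual=T -> ctr[0]=2
Ev 5: PC=7 idx=1 pred=N actual=T -> ctr[1]=1
Ev 6: PC=2 idx=0 pred=T actual=T -> ctr[0]=3
Ev 7: PC=7 idx=1 pred=N actual=T -> ctr[1]=2
Ev 8: PC=2 idx=0 pred=T actual=T -> ctr[0]=3
Ev 9: PC=2 idx=0 pred=T actual=T -> ctr[0]=3

Answer: N N N N N T N T T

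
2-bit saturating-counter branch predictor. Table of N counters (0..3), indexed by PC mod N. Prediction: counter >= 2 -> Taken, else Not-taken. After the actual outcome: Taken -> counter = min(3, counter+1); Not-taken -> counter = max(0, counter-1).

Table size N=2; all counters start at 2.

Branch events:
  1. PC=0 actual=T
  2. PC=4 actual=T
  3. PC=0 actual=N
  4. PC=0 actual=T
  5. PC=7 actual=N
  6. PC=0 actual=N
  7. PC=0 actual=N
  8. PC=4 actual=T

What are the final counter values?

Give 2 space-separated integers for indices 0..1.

Answer: 2 1

Derivation:
Ev 1: PC=0 idx=0 pred=T actual=T -> ctr[0]=3
Ev 2: PC=4 idx=0 pred=T actual=T -> ctr[0]=3
Ev 3: PC=0 idx=0 pred=T actual=N -> ctr[0]=2
Ev 4: PC=0 idx=0 pred=T actual=T -> ctr[0]=3
Ev 5: PC=7 idx=1 pred=T actual=N -> ctr[1]=1
Ev 6: PC=0 idx=0 pred=T actual=N -> ctr[0]=2
Ev 7: PC=0 idx=0 pred=T actual=N -> ctr[0]=1
Ev 8: PC=4 idx=0 pred=N actual=T -> ctr[0]=2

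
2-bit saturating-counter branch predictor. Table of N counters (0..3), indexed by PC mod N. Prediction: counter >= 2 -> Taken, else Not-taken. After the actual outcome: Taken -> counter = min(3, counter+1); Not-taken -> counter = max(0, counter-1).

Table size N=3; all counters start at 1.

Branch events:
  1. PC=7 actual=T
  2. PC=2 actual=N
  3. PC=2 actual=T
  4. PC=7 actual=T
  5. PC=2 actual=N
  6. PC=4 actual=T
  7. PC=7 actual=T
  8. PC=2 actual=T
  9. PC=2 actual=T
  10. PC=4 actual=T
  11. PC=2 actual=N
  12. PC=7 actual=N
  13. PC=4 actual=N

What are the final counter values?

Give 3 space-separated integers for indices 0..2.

Answer: 1 1 1

Derivation:
Ev 1: PC=7 idx=1 pred=N actual=T -> ctr[1]=2
Ev 2: PC=2 idx=2 pred=N actual=N -> ctr[2]=0
Ev 3: PC=2 idx=2 pred=N actual=T -> ctr[2]=1
Ev 4: PC=7 idx=1 pred=T actual=T -> ctr[1]=3
Ev 5: PC=2 idx=2 pred=N actual=N -> ctr[2]=0
Ev 6: PC=4 idx=1 pred=T actual=T -> ctr[1]=3
Ev 7: PC=7 idx=1 pred=T actual=T -> ctr[1]=3
Ev 8: PC=2 idx=2 pred=N actual=T -> ctr[2]=1
Ev 9: PC=2 idx=2 pred=N actual=T -> ctr[2]=2
Ev 10: PC=4 idx=1 pred=T actual=T -> ctr[1]=3
Ev 11: PC=2 idx=2 pred=T actual=N -> ctr[2]=1
Ev 12: PC=7 idx=1 pred=T actual=N -> ctr[1]=2
Ev 13: PC=4 idx=1 pred=T actual=N -> ctr[1]=1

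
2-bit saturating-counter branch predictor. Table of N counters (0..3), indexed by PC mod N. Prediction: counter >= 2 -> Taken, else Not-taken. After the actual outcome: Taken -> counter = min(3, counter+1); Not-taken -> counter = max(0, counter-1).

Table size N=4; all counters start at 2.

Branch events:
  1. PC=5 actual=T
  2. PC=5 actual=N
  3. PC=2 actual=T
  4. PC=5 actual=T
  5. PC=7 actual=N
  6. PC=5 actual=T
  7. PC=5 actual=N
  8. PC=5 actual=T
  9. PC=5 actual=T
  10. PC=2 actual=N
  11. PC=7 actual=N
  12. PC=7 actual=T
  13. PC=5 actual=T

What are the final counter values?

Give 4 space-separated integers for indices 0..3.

Ev 1: PC=5 idx=1 pred=T actual=T -> ctr[1]=3
Ev 2: PC=5 idx=1 pred=T actual=N -> ctr[1]=2
Ev 3: PC=2 idx=2 pred=T actual=T -> ctr[2]=3
Ev 4: PC=5 idx=1 pred=T actual=T -> ctr[1]=3
Ev 5: PC=7 idx=3 pred=T actual=N -> ctr[3]=1
Ev 6: PC=5 idx=1 pred=T actual=T -> ctr[1]=3
Ev 7: PC=5 idx=1 pred=T actual=N -> ctr[1]=2
Ev 8: PC=5 idx=1 pred=T actual=T -> ctr[1]=3
Ev 9: PC=5 idx=1 pred=T actual=T -> ctr[1]=3
Ev 10: PC=2 idx=2 pred=T actual=N -> ctr[2]=2
Ev 11: PC=7 idx=3 pred=N actual=N -> ctr[3]=0
Ev 12: PC=7 idx=3 pred=N actual=T -> ctr[3]=1
Ev 13: PC=5 idx=1 pred=T actual=T -> ctr[1]=3

Answer: 2 3 2 1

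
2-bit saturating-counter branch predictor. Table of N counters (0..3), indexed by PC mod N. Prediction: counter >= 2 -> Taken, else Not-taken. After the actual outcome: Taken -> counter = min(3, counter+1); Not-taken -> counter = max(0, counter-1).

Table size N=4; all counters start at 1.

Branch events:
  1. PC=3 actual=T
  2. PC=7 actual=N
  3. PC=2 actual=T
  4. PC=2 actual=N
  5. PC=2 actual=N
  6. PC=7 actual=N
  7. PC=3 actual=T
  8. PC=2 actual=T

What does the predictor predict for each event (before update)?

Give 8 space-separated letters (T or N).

Answer: N T N T N N N N

Derivation:
Ev 1: PC=3 idx=3 pred=N actual=T -> ctr[3]=2
Ev 2: PC=7 idx=3 pred=T actual=N -> ctr[3]=1
Ev 3: PC=2 idx=2 pred=N actual=T -> ctr[2]=2
Ev 4: PC=2 idx=2 pred=T actual=N -> ctr[2]=1
Ev 5: PC=2 idx=2 pred=N actual=N -> ctr[2]=0
Ev 6: PC=7 idx=3 pred=N actual=N -> ctr[3]=0
Ev 7: PC=3 idx=3 pred=N actual=T -> ctr[3]=1
Ev 8: PC=2 idx=2 pred=N actual=T -> ctr[2]=1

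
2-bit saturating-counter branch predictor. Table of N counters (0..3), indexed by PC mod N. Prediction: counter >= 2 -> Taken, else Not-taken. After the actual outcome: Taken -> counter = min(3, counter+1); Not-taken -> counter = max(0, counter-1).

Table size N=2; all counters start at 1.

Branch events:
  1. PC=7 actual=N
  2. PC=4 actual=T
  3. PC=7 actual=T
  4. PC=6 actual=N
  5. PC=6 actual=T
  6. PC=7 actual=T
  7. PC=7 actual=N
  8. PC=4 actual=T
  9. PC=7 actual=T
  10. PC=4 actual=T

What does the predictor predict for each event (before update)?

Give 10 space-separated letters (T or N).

Ev 1: PC=7 idx=1 pred=N actual=N -> ctr[1]=0
Ev 2: PC=4 idx=0 pred=N actual=T -> ctr[0]=2
Ev 3: PC=7 idx=1 pred=N actual=T -> ctr[1]=1
Ev 4: PC=6 idx=0 pred=T actual=N -> ctr[0]=1
Ev 5: PC=6 idx=0 pred=N actual=T -> ctr[0]=2
Ev 6: PC=7 idx=1 pred=N actual=T -> ctr[1]=2
Ev 7: PC=7 idx=1 pred=T actual=N -> ctr[1]=1
Ev 8: PC=4 idx=0 pred=T actual=T -> ctr[0]=3
Ev 9: PC=7 idx=1 pred=N actual=T -> ctr[1]=2
Ev 10: PC=4 idx=0 pred=T actual=T -> ctr[0]=3

Answer: N N N T N N T T N T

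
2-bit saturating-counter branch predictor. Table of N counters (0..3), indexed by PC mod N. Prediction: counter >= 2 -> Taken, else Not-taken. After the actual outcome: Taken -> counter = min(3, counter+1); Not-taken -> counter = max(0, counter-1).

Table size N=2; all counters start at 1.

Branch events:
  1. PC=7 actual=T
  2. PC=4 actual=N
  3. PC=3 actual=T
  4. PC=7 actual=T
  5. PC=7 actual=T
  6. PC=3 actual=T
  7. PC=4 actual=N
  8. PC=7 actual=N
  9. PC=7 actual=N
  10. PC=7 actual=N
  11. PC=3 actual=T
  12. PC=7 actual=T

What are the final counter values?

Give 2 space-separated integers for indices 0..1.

Ev 1: PC=7 idx=1 pred=N actual=T -> ctr[1]=2
Ev 2: PC=4 idx=0 pred=N actual=N -> ctr[0]=0
Ev 3: PC=3 idx=1 pred=T actual=T -> ctr[1]=3
Ev 4: PC=7 idx=1 pred=T actual=T -> ctr[1]=3
Ev 5: PC=7 idx=1 pred=T actual=T -> ctr[1]=3
Ev 6: PC=3 idx=1 pred=T actual=T -> ctr[1]=3
Ev 7: PC=4 idx=0 pred=N actual=N -> ctr[0]=0
Ev 8: PC=7 idx=1 pred=T actual=N -> ctr[1]=2
Ev 9: PC=7 idx=1 pred=T actual=N -> ctr[1]=1
Ev 10: PC=7 idx=1 pred=N actual=N -> ctr[1]=0
Ev 11: PC=3 idx=1 pred=N actual=T -> ctr[1]=1
Ev 12: PC=7 idx=1 pred=N actual=T -> ctr[1]=2

Answer: 0 2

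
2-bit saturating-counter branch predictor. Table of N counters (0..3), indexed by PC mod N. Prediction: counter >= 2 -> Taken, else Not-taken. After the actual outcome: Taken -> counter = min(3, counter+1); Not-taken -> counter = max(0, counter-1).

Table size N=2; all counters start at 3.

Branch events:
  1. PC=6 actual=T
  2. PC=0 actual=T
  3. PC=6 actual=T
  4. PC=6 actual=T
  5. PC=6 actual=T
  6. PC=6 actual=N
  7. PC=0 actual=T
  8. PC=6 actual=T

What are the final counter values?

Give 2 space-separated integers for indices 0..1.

Answer: 3 3

Derivation:
Ev 1: PC=6 idx=0 pred=T actual=T -> ctr[0]=3
Ev 2: PC=0 idx=0 pred=T actual=T -> ctr[0]=3
Ev 3: PC=6 idx=0 pred=T actual=T -> ctr[0]=3
Ev 4: PC=6 idx=0 pred=T actual=T -> ctr[0]=3
Ev 5: PC=6 idx=0 pred=T actual=T -> ctr[0]=3
Ev 6: PC=6 idx=0 pred=T actual=N -> ctr[0]=2
Ev 7: PC=0 idx=0 pred=T actual=T -> ctr[0]=3
Ev 8: PC=6 idx=0 pred=T actual=T -> ctr[0]=3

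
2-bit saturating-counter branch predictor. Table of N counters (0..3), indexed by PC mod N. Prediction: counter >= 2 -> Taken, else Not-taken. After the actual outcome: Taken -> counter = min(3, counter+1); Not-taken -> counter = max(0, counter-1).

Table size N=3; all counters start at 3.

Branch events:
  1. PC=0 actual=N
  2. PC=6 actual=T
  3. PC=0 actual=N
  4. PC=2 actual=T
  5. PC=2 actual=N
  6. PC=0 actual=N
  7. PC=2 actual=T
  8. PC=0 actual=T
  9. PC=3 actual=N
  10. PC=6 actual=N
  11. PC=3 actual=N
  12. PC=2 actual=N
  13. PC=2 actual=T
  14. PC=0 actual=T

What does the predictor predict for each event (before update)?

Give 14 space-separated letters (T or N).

Answer: T T T T T T T N T N N T T N

Derivation:
Ev 1: PC=0 idx=0 pred=T actual=N -> ctr[0]=2
Ev 2: PC=6 idx=0 pred=T actual=T -> ctr[0]=3
Ev 3: PC=0 idx=0 pred=T actual=N -> ctr[0]=2
Ev 4: PC=2 idx=2 pred=T actual=T -> ctr[2]=3
Ev 5: PC=2 idx=2 pred=T actual=N -> ctr[2]=2
Ev 6: PC=0 idx=0 pred=T actual=N -> ctr[0]=1
Ev 7: PC=2 idx=2 pred=T actual=T -> ctr[2]=3
Ev 8: PC=0 idx=0 pred=N actual=T -> ctr[0]=2
Ev 9: PC=3 idx=0 pred=T actual=N -> ctr[0]=1
Ev 10: PC=6 idx=0 pred=N actual=N -> ctr[0]=0
Ev 11: PC=3 idx=0 pred=N actual=N -> ctr[0]=0
Ev 12: PC=2 idx=2 pred=T actual=N -> ctr[2]=2
Ev 13: PC=2 idx=2 pred=T actual=T -> ctr[2]=3
Ev 14: PC=0 idx=0 pred=N actual=T -> ctr[0]=1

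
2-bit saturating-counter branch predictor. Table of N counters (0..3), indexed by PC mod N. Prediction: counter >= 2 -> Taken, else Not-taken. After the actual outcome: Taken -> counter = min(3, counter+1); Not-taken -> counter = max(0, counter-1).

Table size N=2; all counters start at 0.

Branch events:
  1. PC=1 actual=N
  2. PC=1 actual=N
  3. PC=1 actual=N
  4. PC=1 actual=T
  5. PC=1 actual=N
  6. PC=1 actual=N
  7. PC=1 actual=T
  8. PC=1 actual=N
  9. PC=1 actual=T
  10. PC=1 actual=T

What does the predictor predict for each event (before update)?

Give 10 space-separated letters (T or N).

Ev 1: PC=1 idx=1 pred=N actual=N -> ctr[1]=0
Ev 2: PC=1 idx=1 pred=N actual=N -> ctr[1]=0
Ev 3: PC=1 idx=1 pred=N actual=N -> ctr[1]=0
Ev 4: PC=1 idx=1 pred=N actual=T -> ctr[1]=1
Ev 5: PC=1 idx=1 pred=N actual=N -> ctr[1]=0
Ev 6: PC=1 idx=1 pred=N actual=N -> ctr[1]=0
Ev 7: PC=1 idx=1 pred=N actual=T -> ctr[1]=1
Ev 8: PC=1 idx=1 pred=N actual=N -> ctr[1]=0
Ev 9: PC=1 idx=1 pred=N actual=T -> ctr[1]=1
Ev 10: PC=1 idx=1 pred=N actual=T -> ctr[1]=2

Answer: N N N N N N N N N N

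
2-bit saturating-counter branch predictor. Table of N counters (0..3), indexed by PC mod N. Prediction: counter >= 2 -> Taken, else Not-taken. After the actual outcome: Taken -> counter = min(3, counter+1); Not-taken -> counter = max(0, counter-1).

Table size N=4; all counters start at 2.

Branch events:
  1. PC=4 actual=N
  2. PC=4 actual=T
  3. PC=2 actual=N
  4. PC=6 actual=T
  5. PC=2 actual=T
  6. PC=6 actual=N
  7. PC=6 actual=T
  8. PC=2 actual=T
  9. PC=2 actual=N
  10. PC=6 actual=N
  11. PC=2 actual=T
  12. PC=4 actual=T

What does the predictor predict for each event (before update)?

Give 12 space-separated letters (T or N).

Answer: T N T N T T T T T T N T

Derivation:
Ev 1: PC=4 idx=0 pred=T actual=N -> ctr[0]=1
Ev 2: PC=4 idx=0 pred=N actual=T -> ctr[0]=2
Ev 3: PC=2 idx=2 pred=T actual=N -> ctr[2]=1
Ev 4: PC=6 idx=2 pred=N actual=T -> ctr[2]=2
Ev 5: PC=2 idx=2 pred=T actual=T -> ctr[2]=3
Ev 6: PC=6 idx=2 pred=T actual=N -> ctr[2]=2
Ev 7: PC=6 idx=2 pred=T actual=T -> ctr[2]=3
Ev 8: PC=2 idx=2 pred=T actual=T -> ctr[2]=3
Ev 9: PC=2 idx=2 pred=T actual=N -> ctr[2]=2
Ev 10: PC=6 idx=2 pred=T actual=N -> ctr[2]=1
Ev 11: PC=2 idx=2 pred=N actual=T -> ctr[2]=2
Ev 12: PC=4 idx=0 pred=T actual=T -> ctr[0]=3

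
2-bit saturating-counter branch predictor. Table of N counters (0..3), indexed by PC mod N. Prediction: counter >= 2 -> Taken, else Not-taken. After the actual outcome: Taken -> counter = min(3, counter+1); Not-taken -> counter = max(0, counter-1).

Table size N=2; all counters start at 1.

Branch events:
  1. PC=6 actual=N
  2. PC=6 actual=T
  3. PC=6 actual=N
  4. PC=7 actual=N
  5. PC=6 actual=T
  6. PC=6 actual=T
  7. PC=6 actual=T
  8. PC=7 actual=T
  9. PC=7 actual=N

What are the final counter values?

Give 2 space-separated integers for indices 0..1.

Answer: 3 0

Derivation:
Ev 1: PC=6 idx=0 pred=N actual=N -> ctr[0]=0
Ev 2: PC=6 idx=0 pred=N actual=T -> ctr[0]=1
Ev 3: PC=6 idx=0 pred=N actual=N -> ctr[0]=0
Ev 4: PC=7 idx=1 pred=N actual=N -> ctr[1]=0
Ev 5: PC=6 idx=0 pred=N actual=T -> ctr[0]=1
Ev 6: PC=6 idx=0 pred=N actual=T -> ctr[0]=2
Ev 7: PC=6 idx=0 pred=T actual=T -> ctr[0]=3
Ev 8: PC=7 idx=1 pred=N actual=T -> ctr[1]=1
Ev 9: PC=7 idx=1 pred=N actual=N -> ctr[1]=0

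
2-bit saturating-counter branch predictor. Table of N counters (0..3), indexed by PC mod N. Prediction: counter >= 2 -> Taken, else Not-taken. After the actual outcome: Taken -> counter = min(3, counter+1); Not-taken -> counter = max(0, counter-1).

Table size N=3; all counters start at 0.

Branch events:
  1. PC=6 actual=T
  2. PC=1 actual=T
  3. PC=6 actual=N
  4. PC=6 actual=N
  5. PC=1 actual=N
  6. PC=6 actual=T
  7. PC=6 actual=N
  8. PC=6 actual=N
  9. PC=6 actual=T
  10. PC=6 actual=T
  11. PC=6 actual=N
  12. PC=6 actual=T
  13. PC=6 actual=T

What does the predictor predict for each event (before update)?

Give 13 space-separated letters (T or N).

Answer: N N N N N N N N N N T N T

Derivation:
Ev 1: PC=6 idx=0 pred=N actual=T -> ctr[0]=1
Ev 2: PC=1 idx=1 pred=N actual=T -> ctr[1]=1
Ev 3: PC=6 idx=0 pred=N actual=N -> ctr[0]=0
Ev 4: PC=6 idx=0 pred=N actual=N -> ctr[0]=0
Ev 5: PC=1 idx=1 pred=N actual=N -> ctr[1]=0
Ev 6: PC=6 idx=0 pred=N actual=T -> ctr[0]=1
Ev 7: PC=6 idx=0 pred=N actual=N -> ctr[0]=0
Ev 8: PC=6 idx=0 pred=N actual=N -> ctr[0]=0
Ev 9: PC=6 idx=0 pred=N actual=T -> ctr[0]=1
Ev 10: PC=6 idx=0 pred=N actual=T -> ctr[0]=2
Ev 11: PC=6 idx=0 pred=T actual=N -> ctr[0]=1
Ev 12: PC=6 idx=0 pred=N actual=T -> ctr[0]=2
Ev 13: PC=6 idx=0 pred=T actual=T -> ctr[0]=3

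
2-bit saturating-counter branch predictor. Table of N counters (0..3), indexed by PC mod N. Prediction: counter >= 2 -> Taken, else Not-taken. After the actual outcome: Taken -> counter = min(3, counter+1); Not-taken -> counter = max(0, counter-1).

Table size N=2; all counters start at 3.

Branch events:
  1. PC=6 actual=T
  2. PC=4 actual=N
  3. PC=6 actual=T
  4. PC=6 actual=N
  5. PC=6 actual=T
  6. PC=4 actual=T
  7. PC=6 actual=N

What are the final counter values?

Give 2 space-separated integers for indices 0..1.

Ev 1: PC=6 idx=0 pred=T actual=T -> ctr[0]=3
Ev 2: PC=4 idx=0 pred=T actual=N -> ctr[0]=2
Ev 3: PC=6 idx=0 pred=T actual=T -> ctr[0]=3
Ev 4: PC=6 idx=0 pred=T actual=N -> ctr[0]=2
Ev 5: PC=6 idx=0 pred=T actual=T -> ctr[0]=3
Ev 6: PC=4 idx=0 pred=T actual=T -> ctr[0]=3
Ev 7: PC=6 idx=0 pred=T actual=N -> ctr[0]=2

Answer: 2 3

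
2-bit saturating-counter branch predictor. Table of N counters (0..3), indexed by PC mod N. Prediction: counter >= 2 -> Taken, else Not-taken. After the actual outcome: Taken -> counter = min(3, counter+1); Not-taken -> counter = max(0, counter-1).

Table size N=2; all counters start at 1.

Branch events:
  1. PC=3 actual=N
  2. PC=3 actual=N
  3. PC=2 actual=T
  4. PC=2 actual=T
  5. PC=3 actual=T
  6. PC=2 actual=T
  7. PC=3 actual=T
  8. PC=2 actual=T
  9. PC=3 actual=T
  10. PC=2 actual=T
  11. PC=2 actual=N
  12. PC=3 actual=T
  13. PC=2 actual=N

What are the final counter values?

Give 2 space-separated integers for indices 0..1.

Answer: 1 3

Derivation:
Ev 1: PC=3 idx=1 pred=N actual=N -> ctr[1]=0
Ev 2: PC=3 idx=1 pred=N actual=N -> ctr[1]=0
Ev 3: PC=2 idx=0 pred=N actual=T -> ctr[0]=2
Ev 4: PC=2 idx=0 pred=T actual=T -> ctr[0]=3
Ev 5: PC=3 idx=1 pred=N actual=T -> ctr[1]=1
Ev 6: PC=2 idx=0 pred=T actual=T -> ctr[0]=3
Ev 7: PC=3 idx=1 pred=N actual=T -> ctr[1]=2
Ev 8: PC=2 idx=0 pred=T actual=T -> ctr[0]=3
Ev 9: PC=3 idx=1 pred=T actual=T -> ctr[1]=3
Ev 10: PC=2 idx=0 pred=T actual=T -> ctr[0]=3
Ev 11: PC=2 idx=0 pred=T actual=N -> ctr[0]=2
Ev 12: PC=3 idx=1 pred=T actual=T -> ctr[1]=3
Ev 13: PC=2 idx=0 pred=T actual=N -> ctr[0]=1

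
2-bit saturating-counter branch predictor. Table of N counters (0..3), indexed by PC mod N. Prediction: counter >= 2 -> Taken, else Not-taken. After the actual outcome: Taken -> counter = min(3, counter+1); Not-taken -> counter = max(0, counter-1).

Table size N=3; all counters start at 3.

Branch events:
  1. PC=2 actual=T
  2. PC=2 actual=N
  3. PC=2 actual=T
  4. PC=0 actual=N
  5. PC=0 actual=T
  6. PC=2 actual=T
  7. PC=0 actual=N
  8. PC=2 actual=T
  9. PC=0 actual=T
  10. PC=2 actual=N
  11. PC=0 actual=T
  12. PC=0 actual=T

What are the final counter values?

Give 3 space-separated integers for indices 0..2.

Ev 1: PC=2 idx=2 pred=T actual=T -> ctr[2]=3
Ev 2: PC=2 idx=2 pred=T actual=N -> ctr[2]=2
Ev 3: PC=2 idx=2 pred=T actual=T -> ctr[2]=3
Ev 4: PC=0 idx=0 pred=T actual=N -> ctr[0]=2
Ev 5: PC=0 idx=0 pred=T actual=T -> ctr[0]=3
Ev 6: PC=2 idx=2 pred=T actual=T -> ctr[2]=3
Ev 7: PC=0 idx=0 pred=T actual=N -> ctr[0]=2
Ev 8: PC=2 idx=2 pred=T actual=T -> ctr[2]=3
Ev 9: PC=0 idx=0 pred=T actual=T -> ctr[0]=3
Ev 10: PC=2 idx=2 pred=T actual=N -> ctr[2]=2
Ev 11: PC=0 idx=0 pred=T actual=T -> ctr[0]=3
Ev 12: PC=0 idx=0 pred=T actual=T -> ctr[0]=3

Answer: 3 3 2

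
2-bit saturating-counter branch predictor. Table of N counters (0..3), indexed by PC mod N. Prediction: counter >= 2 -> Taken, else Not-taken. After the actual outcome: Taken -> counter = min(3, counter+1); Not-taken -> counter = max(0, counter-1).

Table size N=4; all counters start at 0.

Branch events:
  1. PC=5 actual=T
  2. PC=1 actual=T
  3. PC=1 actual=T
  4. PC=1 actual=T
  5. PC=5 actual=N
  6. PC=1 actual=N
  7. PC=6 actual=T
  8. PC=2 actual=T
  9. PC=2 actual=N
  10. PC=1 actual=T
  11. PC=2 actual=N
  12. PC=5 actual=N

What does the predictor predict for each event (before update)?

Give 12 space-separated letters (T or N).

Ev 1: PC=5 idx=1 pred=N actual=T -> ctr[1]=1
Ev 2: PC=1 idx=1 pred=N actual=T -> ctr[1]=2
Ev 3: PC=1 idx=1 pred=T actual=T -> ctr[1]=3
Ev 4: PC=1 idx=1 pred=T actual=T -> ctr[1]=3
Ev 5: PC=5 idx=1 pred=T actual=N -> ctr[1]=2
Ev 6: PC=1 idx=1 pred=T actual=N -> ctr[1]=1
Ev 7: PC=6 idx=2 pred=N actual=T -> ctr[2]=1
Ev 8: PC=2 idx=2 pred=N actual=T -> ctr[2]=2
Ev 9: PC=2 idx=2 pred=T actual=N -> ctr[2]=1
Ev 10: PC=1 idx=1 pred=N actual=T -> ctr[1]=2
Ev 11: PC=2 idx=2 pred=N actual=N -> ctr[2]=0
Ev 12: PC=5 idx=1 pred=T actual=N -> ctr[1]=1

Answer: N N T T T T N N T N N T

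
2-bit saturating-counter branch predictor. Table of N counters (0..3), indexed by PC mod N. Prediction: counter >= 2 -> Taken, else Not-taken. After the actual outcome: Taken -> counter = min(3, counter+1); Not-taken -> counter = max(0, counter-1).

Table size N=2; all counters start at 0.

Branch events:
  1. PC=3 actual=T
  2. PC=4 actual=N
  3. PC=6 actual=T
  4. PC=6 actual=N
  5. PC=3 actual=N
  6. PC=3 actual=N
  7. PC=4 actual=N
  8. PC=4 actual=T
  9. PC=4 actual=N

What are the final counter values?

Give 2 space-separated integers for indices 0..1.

Ev 1: PC=3 idx=1 pred=N actual=T -> ctr[1]=1
Ev 2: PC=4 idx=0 pred=N actual=N -> ctr[0]=0
Ev 3: PC=6 idx=0 pred=N actual=T -> ctr[0]=1
Ev 4: PC=6 idx=0 pred=N actual=N -> ctr[0]=0
Ev 5: PC=3 idx=1 pred=N actual=N -> ctr[1]=0
Ev 6: PC=3 idx=1 pred=N actual=N -> ctr[1]=0
Ev 7: PC=4 idx=0 pred=N actual=N -> ctr[0]=0
Ev 8: PC=4 idx=0 pred=N actual=T -> ctr[0]=1
Ev 9: PC=4 idx=0 pred=N actual=N -> ctr[0]=0

Answer: 0 0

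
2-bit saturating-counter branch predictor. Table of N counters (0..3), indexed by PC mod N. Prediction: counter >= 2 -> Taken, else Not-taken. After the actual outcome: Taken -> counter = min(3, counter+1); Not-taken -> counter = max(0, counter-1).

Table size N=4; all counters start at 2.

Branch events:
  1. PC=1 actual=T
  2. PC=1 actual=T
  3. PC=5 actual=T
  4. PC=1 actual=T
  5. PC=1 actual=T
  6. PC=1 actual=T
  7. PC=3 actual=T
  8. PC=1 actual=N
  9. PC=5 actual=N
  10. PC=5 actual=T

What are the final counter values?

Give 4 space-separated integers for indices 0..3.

Answer: 2 2 2 3

Derivation:
Ev 1: PC=1 idx=1 pred=T actual=T -> ctr[1]=3
Ev 2: PC=1 idx=1 pred=T actual=T -> ctr[1]=3
Ev 3: PC=5 idx=1 pred=T actual=T -> ctr[1]=3
Ev 4: PC=1 idx=1 pred=T actual=T -> ctr[1]=3
Ev 5: PC=1 idx=1 pred=T actual=T -> ctr[1]=3
Ev 6: PC=1 idx=1 pred=T actual=T -> ctr[1]=3
Ev 7: PC=3 idx=3 pred=T actual=T -> ctr[3]=3
Ev 8: PC=1 idx=1 pred=T actual=N -> ctr[1]=2
Ev 9: PC=5 idx=1 pred=T actual=N -> ctr[1]=1
Ev 10: PC=5 idx=1 pred=N actual=T -> ctr[1]=2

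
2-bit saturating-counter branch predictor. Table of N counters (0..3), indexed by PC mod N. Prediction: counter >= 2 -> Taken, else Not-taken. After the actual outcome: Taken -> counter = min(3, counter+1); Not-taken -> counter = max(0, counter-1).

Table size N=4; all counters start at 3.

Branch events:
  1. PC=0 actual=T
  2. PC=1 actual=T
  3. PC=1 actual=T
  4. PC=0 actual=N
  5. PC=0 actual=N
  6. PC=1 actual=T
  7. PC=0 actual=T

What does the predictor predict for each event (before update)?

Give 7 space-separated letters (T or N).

Ev 1: PC=0 idx=0 pred=T actual=T -> ctr[0]=3
Ev 2: PC=1 idx=1 pred=T actual=T -> ctr[1]=3
Ev 3: PC=1 idx=1 pred=T actual=T -> ctr[1]=3
Ev 4: PC=0 idx=0 pred=T actual=N -> ctr[0]=2
Ev 5: PC=0 idx=0 pred=T actual=N -> ctr[0]=1
Ev 6: PC=1 idx=1 pred=T actual=T -> ctr[1]=3
Ev 7: PC=0 idx=0 pred=N actual=T -> ctr[0]=2

Answer: T T T T T T N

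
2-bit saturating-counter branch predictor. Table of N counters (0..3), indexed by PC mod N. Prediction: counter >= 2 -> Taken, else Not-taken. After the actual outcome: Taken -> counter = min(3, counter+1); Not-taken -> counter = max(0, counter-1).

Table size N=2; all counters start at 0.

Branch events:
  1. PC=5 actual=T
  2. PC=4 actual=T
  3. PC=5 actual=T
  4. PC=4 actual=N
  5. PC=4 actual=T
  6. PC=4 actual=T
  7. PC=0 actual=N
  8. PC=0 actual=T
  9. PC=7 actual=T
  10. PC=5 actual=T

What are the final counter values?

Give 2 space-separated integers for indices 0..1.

Ev 1: PC=5 idx=1 pred=N actual=T -> ctr[1]=1
Ev 2: PC=4 idx=0 pred=N actual=T -> ctr[0]=1
Ev 3: PC=5 idx=1 pred=N actual=T -> ctr[1]=2
Ev 4: PC=4 idx=0 pred=N actual=N -> ctr[0]=0
Ev 5: PC=4 idx=0 pred=N actual=T -> ctr[0]=1
Ev 6: PC=4 idx=0 pred=N actual=T -> ctr[0]=2
Ev 7: PC=0 idx=0 pred=T actual=N -> ctr[0]=1
Ev 8: PC=0 idx=0 pred=N actual=T -> ctr[0]=2
Ev 9: PC=7 idx=1 pred=T actual=T -> ctr[1]=3
Ev 10: PC=5 idx=1 pred=T actual=T -> ctr[1]=3

Answer: 2 3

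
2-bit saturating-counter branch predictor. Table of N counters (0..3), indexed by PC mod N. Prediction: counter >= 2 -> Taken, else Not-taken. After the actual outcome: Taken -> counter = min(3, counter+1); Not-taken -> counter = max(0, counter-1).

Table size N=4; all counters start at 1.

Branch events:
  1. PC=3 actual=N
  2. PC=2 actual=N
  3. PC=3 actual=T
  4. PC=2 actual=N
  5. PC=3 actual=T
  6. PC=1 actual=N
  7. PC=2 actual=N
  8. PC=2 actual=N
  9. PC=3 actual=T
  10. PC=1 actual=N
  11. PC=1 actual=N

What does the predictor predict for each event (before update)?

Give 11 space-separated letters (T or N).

Ev 1: PC=3 idx=3 pred=N actual=N -> ctr[3]=0
Ev 2: PC=2 idx=2 pred=N actual=N -> ctr[2]=0
Ev 3: PC=3 idx=3 pred=N actual=T -> ctr[3]=1
Ev 4: PC=2 idx=2 pred=N actual=N -> ctr[2]=0
Ev 5: PC=3 idx=3 pred=N actual=T -> ctr[3]=2
Ev 6: PC=1 idx=1 pred=N actual=N -> ctr[1]=0
Ev 7: PC=2 idx=2 pred=N actual=N -> ctr[2]=0
Ev 8: PC=2 idx=2 pred=N actual=N -> ctr[2]=0
Ev 9: PC=3 idx=3 pred=T actual=T -> ctr[3]=3
Ev 10: PC=1 idx=1 pred=N actual=N -> ctr[1]=0
Ev 11: PC=1 idx=1 pred=N actual=N -> ctr[1]=0

Answer: N N N N N N N N T N N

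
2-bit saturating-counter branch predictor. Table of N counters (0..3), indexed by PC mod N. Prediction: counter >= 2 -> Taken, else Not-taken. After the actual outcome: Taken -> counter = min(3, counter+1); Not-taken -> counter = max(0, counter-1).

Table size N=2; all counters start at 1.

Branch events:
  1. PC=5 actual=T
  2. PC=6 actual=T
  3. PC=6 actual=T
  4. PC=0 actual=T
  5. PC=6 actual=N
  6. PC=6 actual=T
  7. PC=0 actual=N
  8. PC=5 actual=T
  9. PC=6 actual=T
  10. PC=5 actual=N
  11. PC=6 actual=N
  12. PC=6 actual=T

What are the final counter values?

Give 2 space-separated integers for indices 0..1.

Answer: 3 2

Derivation:
Ev 1: PC=5 idx=1 pred=N actual=T -> ctr[1]=2
Ev 2: PC=6 idx=0 pred=N actual=T -> ctr[0]=2
Ev 3: PC=6 idx=0 pred=T actual=T -> ctr[0]=3
Ev 4: PC=0 idx=0 pred=T actual=T -> ctr[0]=3
Ev 5: PC=6 idx=0 pred=T actual=N -> ctr[0]=2
Ev 6: PC=6 idx=0 pred=T actual=T -> ctr[0]=3
Ev 7: PC=0 idx=0 pred=T actual=N -> ctr[0]=2
Ev 8: PC=5 idx=1 pred=T actual=T -> ctr[1]=3
Ev 9: PC=6 idx=0 pred=T actual=T -> ctr[0]=3
Ev 10: PC=5 idx=1 pred=T actual=N -> ctr[1]=2
Ev 11: PC=6 idx=0 pred=T actual=N -> ctr[0]=2
Ev 12: PC=6 idx=0 pred=T actual=T -> ctr[0]=3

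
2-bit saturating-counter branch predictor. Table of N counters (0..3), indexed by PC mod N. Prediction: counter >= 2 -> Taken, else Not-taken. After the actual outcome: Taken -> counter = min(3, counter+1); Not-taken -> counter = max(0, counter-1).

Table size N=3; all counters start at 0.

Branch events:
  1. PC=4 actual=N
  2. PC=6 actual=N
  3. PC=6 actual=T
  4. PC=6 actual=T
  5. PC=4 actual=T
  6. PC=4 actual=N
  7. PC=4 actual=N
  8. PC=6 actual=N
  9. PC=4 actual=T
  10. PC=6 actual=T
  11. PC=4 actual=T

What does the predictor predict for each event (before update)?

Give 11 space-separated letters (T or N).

Ev 1: PC=4 idx=1 pred=N actual=N -> ctr[1]=0
Ev 2: PC=6 idx=0 pred=N actual=N -> ctr[0]=0
Ev 3: PC=6 idx=0 pred=N actual=T -> ctr[0]=1
Ev 4: PC=6 idx=0 pred=N actual=T -> ctr[0]=2
Ev 5: PC=4 idx=1 pred=N actual=T -> ctr[1]=1
Ev 6: PC=4 idx=1 pred=N actual=N -> ctr[1]=0
Ev 7: PC=4 idx=1 pred=N actual=N -> ctr[1]=0
Ev 8: PC=6 idx=0 pred=T actual=N -> ctr[0]=1
Ev 9: PC=4 idx=1 pred=N actual=T -> ctr[1]=1
Ev 10: PC=6 idx=0 pred=N actual=T -> ctr[0]=2
Ev 11: PC=4 idx=1 pred=N actual=T -> ctr[1]=2

Answer: N N N N N N N T N N N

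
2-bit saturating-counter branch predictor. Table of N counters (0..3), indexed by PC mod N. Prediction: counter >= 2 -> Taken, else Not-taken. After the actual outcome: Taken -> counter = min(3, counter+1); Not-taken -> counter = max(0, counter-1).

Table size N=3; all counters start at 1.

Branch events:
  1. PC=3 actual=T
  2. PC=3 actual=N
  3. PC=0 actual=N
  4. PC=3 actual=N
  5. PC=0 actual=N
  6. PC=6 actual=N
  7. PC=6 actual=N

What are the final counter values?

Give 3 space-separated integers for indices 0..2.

Ev 1: PC=3 idx=0 pred=N actual=T -> ctr[0]=2
Ev 2: PC=3 idx=0 pred=T actual=N -> ctr[0]=1
Ev 3: PC=0 idx=0 pred=N actual=N -> ctr[0]=0
Ev 4: PC=3 idx=0 pred=N actual=N -> ctr[0]=0
Ev 5: PC=0 idx=0 pred=N actual=N -> ctr[0]=0
Ev 6: PC=6 idx=0 pred=N actual=N -> ctr[0]=0
Ev 7: PC=6 idx=0 pred=N actual=N -> ctr[0]=0

Answer: 0 1 1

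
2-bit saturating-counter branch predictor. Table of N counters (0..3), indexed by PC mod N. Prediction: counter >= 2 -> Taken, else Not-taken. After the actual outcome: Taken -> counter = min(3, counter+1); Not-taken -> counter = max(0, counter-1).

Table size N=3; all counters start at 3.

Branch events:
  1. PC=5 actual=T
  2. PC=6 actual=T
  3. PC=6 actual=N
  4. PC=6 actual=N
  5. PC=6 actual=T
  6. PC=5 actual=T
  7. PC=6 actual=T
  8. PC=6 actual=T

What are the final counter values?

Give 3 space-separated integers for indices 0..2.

Ev 1: PC=5 idx=2 pred=T actual=T -> ctr[2]=3
Ev 2: PC=6 idx=0 pred=T actual=T -> ctr[0]=3
Ev 3: PC=6 idx=0 pred=T actual=N -> ctr[0]=2
Ev 4: PC=6 idx=0 pred=T actual=N -> ctr[0]=1
Ev 5: PC=6 idx=0 pred=N actual=T -> ctr[0]=2
Ev 6: PC=5 idx=2 pred=T actual=T -> ctr[2]=3
Ev 7: PC=6 idx=0 pred=T actual=T -> ctr[0]=3
Ev 8: PC=6 idx=0 pred=T actual=T -> ctr[0]=3

Answer: 3 3 3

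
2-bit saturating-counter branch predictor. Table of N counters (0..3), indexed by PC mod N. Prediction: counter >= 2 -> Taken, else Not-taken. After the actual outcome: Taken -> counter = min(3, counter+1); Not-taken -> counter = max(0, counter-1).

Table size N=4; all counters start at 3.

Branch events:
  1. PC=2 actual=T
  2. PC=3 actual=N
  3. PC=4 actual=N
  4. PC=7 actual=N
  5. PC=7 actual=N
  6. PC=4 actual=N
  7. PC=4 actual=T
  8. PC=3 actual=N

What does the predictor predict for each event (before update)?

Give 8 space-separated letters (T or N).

Answer: T T T T N T N N

Derivation:
Ev 1: PC=2 idx=2 pred=T actual=T -> ctr[2]=3
Ev 2: PC=3 idx=3 pred=T actual=N -> ctr[3]=2
Ev 3: PC=4 idx=0 pred=T actual=N -> ctr[0]=2
Ev 4: PC=7 idx=3 pred=T actual=N -> ctr[3]=1
Ev 5: PC=7 idx=3 pred=N actual=N -> ctr[3]=0
Ev 6: PC=4 idx=0 pred=T actual=N -> ctr[0]=1
Ev 7: PC=4 idx=0 pred=N actual=T -> ctr[0]=2
Ev 8: PC=3 idx=3 pred=N actual=N -> ctr[3]=0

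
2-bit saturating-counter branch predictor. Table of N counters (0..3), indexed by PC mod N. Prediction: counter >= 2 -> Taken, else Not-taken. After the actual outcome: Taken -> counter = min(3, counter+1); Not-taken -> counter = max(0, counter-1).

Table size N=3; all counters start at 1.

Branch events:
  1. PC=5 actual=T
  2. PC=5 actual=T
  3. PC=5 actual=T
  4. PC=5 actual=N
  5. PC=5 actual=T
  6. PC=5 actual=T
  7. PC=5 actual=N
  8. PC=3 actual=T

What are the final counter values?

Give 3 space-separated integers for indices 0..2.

Answer: 2 1 2

Derivation:
Ev 1: PC=5 idx=2 pred=N actual=T -> ctr[2]=2
Ev 2: PC=5 idx=2 pred=T actual=T -> ctr[2]=3
Ev 3: PC=5 idx=2 pred=T actual=T -> ctr[2]=3
Ev 4: PC=5 idx=2 pred=T actual=N -> ctr[2]=2
Ev 5: PC=5 idx=2 pred=T actual=T -> ctr[2]=3
Ev 6: PC=5 idx=2 pred=T actual=T -> ctr[2]=3
Ev 7: PC=5 idx=2 pred=T actual=N -> ctr[2]=2
Ev 8: PC=3 idx=0 pred=N actual=T -> ctr[0]=2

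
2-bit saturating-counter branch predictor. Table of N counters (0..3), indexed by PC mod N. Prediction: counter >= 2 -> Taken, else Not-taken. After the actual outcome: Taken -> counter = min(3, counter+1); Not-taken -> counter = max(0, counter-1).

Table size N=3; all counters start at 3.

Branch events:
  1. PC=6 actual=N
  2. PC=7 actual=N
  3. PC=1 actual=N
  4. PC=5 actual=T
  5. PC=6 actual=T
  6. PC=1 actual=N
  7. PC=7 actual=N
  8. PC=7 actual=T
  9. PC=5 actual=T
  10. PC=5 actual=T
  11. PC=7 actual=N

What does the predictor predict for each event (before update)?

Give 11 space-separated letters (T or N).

Answer: T T T T T N N N T T N

Derivation:
Ev 1: PC=6 idx=0 pred=T actual=N -> ctr[0]=2
Ev 2: PC=7 idx=1 pred=T actual=N -> ctr[1]=2
Ev 3: PC=1 idx=1 pred=T actual=N -> ctr[1]=1
Ev 4: PC=5 idx=2 pred=T actual=T -> ctr[2]=3
Ev 5: PC=6 idx=0 pred=T actual=T -> ctr[0]=3
Ev 6: PC=1 idx=1 pred=N actual=N -> ctr[1]=0
Ev 7: PC=7 idx=1 pred=N actual=N -> ctr[1]=0
Ev 8: PC=7 idx=1 pred=N actual=T -> ctr[1]=1
Ev 9: PC=5 idx=2 pred=T actual=T -> ctr[2]=3
Ev 10: PC=5 idx=2 pred=T actual=T -> ctr[2]=3
Ev 11: PC=7 idx=1 pred=N actual=N -> ctr[1]=0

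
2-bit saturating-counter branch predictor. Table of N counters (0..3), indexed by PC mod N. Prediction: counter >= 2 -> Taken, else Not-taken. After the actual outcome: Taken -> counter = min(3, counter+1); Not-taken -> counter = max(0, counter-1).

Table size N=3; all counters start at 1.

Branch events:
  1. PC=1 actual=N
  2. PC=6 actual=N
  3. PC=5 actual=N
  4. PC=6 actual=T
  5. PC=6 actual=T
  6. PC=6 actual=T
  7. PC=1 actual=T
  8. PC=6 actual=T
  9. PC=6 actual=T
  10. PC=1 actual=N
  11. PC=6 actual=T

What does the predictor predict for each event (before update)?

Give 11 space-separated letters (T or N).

Answer: N N N N N T N T T N T

Derivation:
Ev 1: PC=1 idx=1 pred=N actual=N -> ctr[1]=0
Ev 2: PC=6 idx=0 pred=N actual=N -> ctr[0]=0
Ev 3: PC=5 idx=2 pred=N actual=N -> ctr[2]=0
Ev 4: PC=6 idx=0 pred=N actual=T -> ctr[0]=1
Ev 5: PC=6 idx=0 pred=N actual=T -> ctr[0]=2
Ev 6: PC=6 idx=0 pred=T actual=T -> ctr[0]=3
Ev 7: PC=1 idx=1 pred=N actual=T -> ctr[1]=1
Ev 8: PC=6 idx=0 pred=T actual=T -> ctr[0]=3
Ev 9: PC=6 idx=0 pred=T actual=T -> ctr[0]=3
Ev 10: PC=1 idx=1 pred=N actual=N -> ctr[1]=0
Ev 11: PC=6 idx=0 pred=T actual=T -> ctr[0]=3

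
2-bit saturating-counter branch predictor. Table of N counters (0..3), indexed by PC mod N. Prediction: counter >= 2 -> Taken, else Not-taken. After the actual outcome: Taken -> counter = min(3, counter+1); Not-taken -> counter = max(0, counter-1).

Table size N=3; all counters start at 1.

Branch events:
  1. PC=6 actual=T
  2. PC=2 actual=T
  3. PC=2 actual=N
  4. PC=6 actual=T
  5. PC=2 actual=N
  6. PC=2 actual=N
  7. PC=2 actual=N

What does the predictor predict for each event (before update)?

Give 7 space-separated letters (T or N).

Answer: N N T T N N N

Derivation:
Ev 1: PC=6 idx=0 pred=N actual=T -> ctr[0]=2
Ev 2: PC=2 idx=2 pred=N actual=T -> ctr[2]=2
Ev 3: PC=2 idx=2 pred=T actual=N -> ctr[2]=1
Ev 4: PC=6 idx=0 pred=T actual=T -> ctr[0]=3
Ev 5: PC=2 idx=2 pred=N actual=N -> ctr[2]=0
Ev 6: PC=2 idx=2 pred=N actual=N -> ctr[2]=0
Ev 7: PC=2 idx=2 pred=N actual=N -> ctr[2]=0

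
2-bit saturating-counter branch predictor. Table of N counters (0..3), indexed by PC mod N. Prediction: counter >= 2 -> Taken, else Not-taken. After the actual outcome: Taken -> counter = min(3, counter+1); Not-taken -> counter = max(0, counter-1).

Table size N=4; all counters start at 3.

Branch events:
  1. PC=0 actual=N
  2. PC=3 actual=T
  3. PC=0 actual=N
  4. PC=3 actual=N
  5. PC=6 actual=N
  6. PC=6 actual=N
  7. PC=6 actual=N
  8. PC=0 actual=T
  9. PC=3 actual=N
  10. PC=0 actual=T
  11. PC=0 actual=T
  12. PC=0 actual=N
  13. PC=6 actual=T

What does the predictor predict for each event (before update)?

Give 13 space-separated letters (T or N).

Answer: T T T T T T N N T T T T N

Derivation:
Ev 1: PC=0 idx=0 pred=T actual=N -> ctr[0]=2
Ev 2: PC=3 idx=3 pred=T actual=T -> ctr[3]=3
Ev 3: PC=0 idx=0 pred=T actual=N -> ctr[0]=1
Ev 4: PC=3 idx=3 pred=T actual=N -> ctr[3]=2
Ev 5: PC=6 idx=2 pred=T actual=N -> ctr[2]=2
Ev 6: PC=6 idx=2 pred=T actual=N -> ctr[2]=1
Ev 7: PC=6 idx=2 pred=N actual=N -> ctr[2]=0
Ev 8: PC=0 idx=0 pred=N actual=T -> ctr[0]=2
Ev 9: PC=3 idx=3 pred=T actual=N -> ctr[3]=1
Ev 10: PC=0 idx=0 pred=T actual=T -> ctr[0]=3
Ev 11: PC=0 idx=0 pred=T actual=T -> ctr[0]=3
Ev 12: PC=0 idx=0 pred=T actual=N -> ctr[0]=2
Ev 13: PC=6 idx=2 pred=N actual=T -> ctr[2]=1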